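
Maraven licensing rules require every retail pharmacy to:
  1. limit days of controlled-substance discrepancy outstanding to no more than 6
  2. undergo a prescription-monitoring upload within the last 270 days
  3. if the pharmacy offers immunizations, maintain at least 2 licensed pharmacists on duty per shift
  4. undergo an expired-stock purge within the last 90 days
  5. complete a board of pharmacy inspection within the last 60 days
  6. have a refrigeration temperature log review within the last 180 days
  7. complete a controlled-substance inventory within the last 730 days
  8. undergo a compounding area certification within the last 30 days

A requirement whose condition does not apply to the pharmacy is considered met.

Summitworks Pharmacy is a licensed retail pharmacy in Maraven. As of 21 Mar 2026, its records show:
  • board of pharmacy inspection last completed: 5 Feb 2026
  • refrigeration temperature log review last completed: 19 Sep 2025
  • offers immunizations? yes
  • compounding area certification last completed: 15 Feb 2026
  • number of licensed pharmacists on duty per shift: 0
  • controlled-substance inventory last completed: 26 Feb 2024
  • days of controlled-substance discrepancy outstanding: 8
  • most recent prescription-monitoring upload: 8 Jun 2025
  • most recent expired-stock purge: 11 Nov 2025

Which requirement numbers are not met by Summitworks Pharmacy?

1, 2, 3, 4, 6, 7, 8

1. days of controlled-substance discrepancy outstanding 8 > 6 → not met
2. prescription-monitoring upload 286 days ago vs limit 270 → not met
3. condition 'offers immunizations' holds; licensed pharmacists on duty per shift 0 < 2 → not met
4. expired-stock purge 130 days ago vs limit 90 → not met
5. board of pharmacy inspection 44 days ago vs limit 60 → met
6. refrigeration temperature log review 183 days ago vs limit 180 → not met
7. controlled-substance inventory 754 days ago vs limit 730 → not met
8. compounding area certification 34 days ago vs limit 30 → not met
Not met: 1, 2, 3, 4, 6, 7, 8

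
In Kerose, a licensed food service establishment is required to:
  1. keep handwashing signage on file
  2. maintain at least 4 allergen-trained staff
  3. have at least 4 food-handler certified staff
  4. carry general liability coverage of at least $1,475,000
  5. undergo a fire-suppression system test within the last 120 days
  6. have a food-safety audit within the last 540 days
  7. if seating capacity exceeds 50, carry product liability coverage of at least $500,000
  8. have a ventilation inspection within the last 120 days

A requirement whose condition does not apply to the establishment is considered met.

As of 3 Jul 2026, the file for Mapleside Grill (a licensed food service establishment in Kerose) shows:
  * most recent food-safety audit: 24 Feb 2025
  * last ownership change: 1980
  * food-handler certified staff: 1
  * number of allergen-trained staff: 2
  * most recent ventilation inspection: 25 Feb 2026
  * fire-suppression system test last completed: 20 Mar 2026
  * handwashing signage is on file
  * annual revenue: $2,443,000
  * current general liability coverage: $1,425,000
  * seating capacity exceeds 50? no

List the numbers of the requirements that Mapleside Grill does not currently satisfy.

2, 3, 4, 8

1. handwashing signage present → met
2. allergen-trained staff 2 < 4 → not met
3. food-handler certified staff 1 < 4 → not met
4. general liability coverage $1,425,000 < $1,475,000 → not met
5. fire-suppression system test 105 days ago vs limit 120 → met
6. food-safety audit 494 days ago vs limit 540 → met
7. condition 'seating capacity exceeds 50' does not hold → requirement n/a → met
8. ventilation inspection 128 days ago vs limit 120 → not met
Not met: 2, 3, 4, 8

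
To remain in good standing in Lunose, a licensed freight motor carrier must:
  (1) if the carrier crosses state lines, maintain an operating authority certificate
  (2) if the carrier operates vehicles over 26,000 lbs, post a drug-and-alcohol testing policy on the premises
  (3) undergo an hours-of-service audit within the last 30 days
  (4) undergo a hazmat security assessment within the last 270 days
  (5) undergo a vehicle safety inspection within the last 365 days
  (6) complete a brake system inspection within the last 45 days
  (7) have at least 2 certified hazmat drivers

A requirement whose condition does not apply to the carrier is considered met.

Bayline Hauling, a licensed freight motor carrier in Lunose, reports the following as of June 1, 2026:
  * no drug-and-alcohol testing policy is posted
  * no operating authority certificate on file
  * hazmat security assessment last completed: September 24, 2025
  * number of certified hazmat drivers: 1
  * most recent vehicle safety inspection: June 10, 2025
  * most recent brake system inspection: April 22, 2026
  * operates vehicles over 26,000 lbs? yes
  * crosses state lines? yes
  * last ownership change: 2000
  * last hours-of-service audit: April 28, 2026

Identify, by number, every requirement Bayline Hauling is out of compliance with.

1. condition 'crosses state lines' holds; operating authority certificate absent → not met
2. condition 'operates vehicles over 26,000 lbs' holds; drug-and-alcohol testing policy absent → not met
3. hours-of-service audit 34 days ago vs limit 30 → not met
4. hazmat security assessment 250 days ago vs limit 270 → met
5. vehicle safety inspection 356 days ago vs limit 365 → met
6. brake system inspection 40 days ago vs limit 45 → met
7. certified hazmat drivers 1 < 2 → not met
Not met: 1, 2, 3, 7

1, 2, 3, 7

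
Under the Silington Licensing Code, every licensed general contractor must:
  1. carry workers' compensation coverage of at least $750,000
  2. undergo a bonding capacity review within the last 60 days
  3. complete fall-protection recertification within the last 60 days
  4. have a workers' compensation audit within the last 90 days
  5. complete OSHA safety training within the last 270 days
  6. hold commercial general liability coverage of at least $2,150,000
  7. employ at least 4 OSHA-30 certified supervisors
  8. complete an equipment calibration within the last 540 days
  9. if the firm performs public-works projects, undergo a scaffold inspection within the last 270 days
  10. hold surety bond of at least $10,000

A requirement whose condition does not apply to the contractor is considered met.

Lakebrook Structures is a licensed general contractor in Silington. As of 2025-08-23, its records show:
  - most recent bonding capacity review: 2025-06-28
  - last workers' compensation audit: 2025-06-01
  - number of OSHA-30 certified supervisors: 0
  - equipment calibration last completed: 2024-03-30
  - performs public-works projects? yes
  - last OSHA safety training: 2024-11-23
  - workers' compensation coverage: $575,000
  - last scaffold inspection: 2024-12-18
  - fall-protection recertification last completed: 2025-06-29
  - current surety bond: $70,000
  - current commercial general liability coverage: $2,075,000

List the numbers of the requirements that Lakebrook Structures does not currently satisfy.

1. workers' compensation coverage $575,000 < $750,000 → not met
2. bonding capacity review 56 days ago vs limit 60 → met
3. fall-protection recertification 55 days ago vs limit 60 → met
4. workers' compensation audit 83 days ago vs limit 90 → met
5. OSHA safety training 273 days ago vs limit 270 → not met
6. commercial general liability coverage $2,075,000 < $2,150,000 → not met
7. OSHA-30 certified supervisors 0 < 4 → not met
8. equipment calibration 511 days ago vs limit 540 → met
9. condition 'performs public-works projects' holds; scaffold inspection 248 days ago vs limit 270 → met
10. surety bond $70,000 ≥ $10,000 → met
Not met: 1, 5, 6, 7

1, 5, 6, 7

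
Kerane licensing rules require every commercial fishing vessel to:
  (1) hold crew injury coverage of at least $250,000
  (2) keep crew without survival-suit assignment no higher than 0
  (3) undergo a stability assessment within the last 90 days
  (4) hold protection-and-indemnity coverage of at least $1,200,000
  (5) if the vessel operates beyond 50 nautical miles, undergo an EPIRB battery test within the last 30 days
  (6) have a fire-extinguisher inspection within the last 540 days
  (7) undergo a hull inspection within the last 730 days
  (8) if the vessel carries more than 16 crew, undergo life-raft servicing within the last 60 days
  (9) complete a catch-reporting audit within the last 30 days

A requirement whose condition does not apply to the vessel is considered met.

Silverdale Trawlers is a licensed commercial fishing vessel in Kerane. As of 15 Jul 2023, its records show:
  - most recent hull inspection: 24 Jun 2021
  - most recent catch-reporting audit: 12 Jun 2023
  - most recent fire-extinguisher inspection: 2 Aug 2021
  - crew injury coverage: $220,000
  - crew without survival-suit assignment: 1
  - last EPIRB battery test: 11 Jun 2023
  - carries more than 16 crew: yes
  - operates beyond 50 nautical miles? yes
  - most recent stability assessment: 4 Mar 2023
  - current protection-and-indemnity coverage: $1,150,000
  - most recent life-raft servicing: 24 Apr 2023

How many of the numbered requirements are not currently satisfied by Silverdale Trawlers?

9

1. crew injury coverage $220,000 < $250,000 → not met
2. crew without survival-suit assignment 1 > 0 → not met
3. stability assessment 133 days ago vs limit 90 → not met
4. protection-and-indemnity coverage $1,150,000 < $1,200,000 → not met
5. condition 'operates beyond 50 nautical miles' holds; EPIRB battery test 34 days ago vs limit 30 → not met
6. fire-extinguisher inspection 712 days ago vs limit 540 → not met
7. hull inspection 751 days ago vs limit 730 → not met
8. condition 'carries more than 16 crew' holds; life-raft servicing 82 days ago vs limit 60 → not met
9. catch-reporting audit 33 days ago vs limit 30 → not met
Not met: 9 of 9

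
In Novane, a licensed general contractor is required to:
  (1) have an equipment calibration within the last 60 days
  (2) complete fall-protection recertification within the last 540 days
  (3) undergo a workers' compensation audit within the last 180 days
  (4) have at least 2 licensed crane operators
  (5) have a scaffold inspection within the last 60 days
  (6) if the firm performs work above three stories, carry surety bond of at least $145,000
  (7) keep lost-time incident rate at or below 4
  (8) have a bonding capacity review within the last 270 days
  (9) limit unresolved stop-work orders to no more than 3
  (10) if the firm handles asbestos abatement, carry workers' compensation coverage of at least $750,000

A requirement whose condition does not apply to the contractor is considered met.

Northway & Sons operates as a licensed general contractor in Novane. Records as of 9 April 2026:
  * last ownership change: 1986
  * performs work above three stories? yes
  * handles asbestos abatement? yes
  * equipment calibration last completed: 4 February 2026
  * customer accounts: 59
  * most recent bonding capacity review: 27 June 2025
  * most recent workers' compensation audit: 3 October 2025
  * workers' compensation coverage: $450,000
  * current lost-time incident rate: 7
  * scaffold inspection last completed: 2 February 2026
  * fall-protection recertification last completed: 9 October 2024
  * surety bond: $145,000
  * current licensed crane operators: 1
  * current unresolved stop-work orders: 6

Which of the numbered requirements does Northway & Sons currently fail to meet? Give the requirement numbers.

1. equipment calibration 64 days ago vs limit 60 → not met
2. fall-protection recertification 547 days ago vs limit 540 → not met
3. workers' compensation audit 188 days ago vs limit 180 → not met
4. licensed crane operators 1 < 2 → not met
5. scaffold inspection 66 days ago vs limit 60 → not met
6. condition 'performs work above three stories' holds; surety bond $145,000 ≥ $145,000 → met
7. lost-time incident rate 7 > 4 → not met
8. bonding capacity review 286 days ago vs limit 270 → not met
9. unresolved stop-work orders 6 > 3 → not met
10. condition 'handles asbestos abatement' holds; workers' compensation coverage $450,000 < $750,000 → not met
Not met: 1, 2, 3, 4, 5, 7, 8, 9, 10

1, 2, 3, 4, 5, 7, 8, 9, 10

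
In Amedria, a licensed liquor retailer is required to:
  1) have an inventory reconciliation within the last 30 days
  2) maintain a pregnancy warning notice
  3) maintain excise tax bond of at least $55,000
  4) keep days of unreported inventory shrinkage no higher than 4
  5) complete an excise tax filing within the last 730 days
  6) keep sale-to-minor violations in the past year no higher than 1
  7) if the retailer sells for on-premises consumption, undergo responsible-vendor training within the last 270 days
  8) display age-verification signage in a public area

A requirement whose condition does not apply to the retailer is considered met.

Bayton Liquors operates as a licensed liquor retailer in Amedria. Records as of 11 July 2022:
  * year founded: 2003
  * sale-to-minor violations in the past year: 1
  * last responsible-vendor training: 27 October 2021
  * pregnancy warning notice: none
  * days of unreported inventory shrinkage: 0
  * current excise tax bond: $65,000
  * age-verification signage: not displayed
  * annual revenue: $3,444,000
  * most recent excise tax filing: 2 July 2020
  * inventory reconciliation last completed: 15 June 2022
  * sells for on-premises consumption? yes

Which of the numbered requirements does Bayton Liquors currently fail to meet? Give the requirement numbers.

1. inventory reconciliation 26 days ago vs limit 30 → met
2. pregnancy warning notice absent → not met
3. excise tax bond $65,000 ≥ $55,000 → met
4. days of unreported inventory shrinkage 0 ≤ 4 → met
5. excise tax filing 739 days ago vs limit 730 → not met
6. sale-to-minor violations in the past year 1 ≤ 1 → met
7. condition 'sells for on-premises consumption' holds; responsible-vendor training 257 days ago vs limit 270 → met
8. age-verification signage absent → not met
Not met: 2, 5, 8

2, 5, 8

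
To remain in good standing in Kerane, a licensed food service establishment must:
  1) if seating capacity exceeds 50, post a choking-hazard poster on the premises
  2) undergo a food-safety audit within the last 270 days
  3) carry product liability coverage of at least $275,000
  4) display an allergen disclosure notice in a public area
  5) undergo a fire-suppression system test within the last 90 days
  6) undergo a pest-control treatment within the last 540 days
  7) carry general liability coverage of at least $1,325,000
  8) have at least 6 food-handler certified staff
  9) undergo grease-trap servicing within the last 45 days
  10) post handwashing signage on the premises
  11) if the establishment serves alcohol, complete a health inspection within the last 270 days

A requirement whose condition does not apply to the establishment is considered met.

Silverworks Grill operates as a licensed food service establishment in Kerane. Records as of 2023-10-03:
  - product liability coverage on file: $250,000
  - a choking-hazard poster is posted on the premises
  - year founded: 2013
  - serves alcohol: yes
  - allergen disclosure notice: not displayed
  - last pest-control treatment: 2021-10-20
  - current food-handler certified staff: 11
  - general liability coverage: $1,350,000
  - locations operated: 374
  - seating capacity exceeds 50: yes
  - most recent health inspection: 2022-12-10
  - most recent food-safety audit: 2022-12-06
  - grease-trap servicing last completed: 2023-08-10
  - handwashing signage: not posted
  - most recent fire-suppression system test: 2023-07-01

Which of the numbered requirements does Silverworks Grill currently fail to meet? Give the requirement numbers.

2, 3, 4, 5, 6, 9, 10, 11

1. condition 'seating capacity exceeds 50' holds; choking-hazard poster present → met
2. food-safety audit 301 days ago vs limit 270 → not met
3. product liability coverage $250,000 < $275,000 → not met
4. allergen disclosure notice absent → not met
5. fire-suppression system test 94 days ago vs limit 90 → not met
6. pest-control treatment 713 days ago vs limit 540 → not met
7. general liability coverage $1,350,000 ≥ $1,325,000 → met
8. food-handler certified staff 11 ≥ 6 → met
9. grease-trap servicing 54 days ago vs limit 45 → not met
10. handwashing signage absent → not met
11. condition 'serves alcohol' holds; health inspection 297 days ago vs limit 270 → not met
Not met: 2, 3, 4, 5, 6, 9, 10, 11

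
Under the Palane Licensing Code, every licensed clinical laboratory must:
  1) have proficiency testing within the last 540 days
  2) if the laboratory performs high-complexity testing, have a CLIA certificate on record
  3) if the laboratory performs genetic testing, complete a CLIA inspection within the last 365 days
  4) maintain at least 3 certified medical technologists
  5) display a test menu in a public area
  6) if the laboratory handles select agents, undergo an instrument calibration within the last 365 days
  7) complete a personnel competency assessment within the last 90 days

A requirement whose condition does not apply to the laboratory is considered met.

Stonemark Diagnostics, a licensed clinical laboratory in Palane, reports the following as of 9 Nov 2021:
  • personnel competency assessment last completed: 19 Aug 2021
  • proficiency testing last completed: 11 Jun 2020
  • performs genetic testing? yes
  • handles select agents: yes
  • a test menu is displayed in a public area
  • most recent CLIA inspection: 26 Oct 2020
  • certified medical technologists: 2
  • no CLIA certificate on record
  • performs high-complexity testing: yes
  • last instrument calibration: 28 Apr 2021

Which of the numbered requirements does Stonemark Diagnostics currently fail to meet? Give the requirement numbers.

1. proficiency testing 516 days ago vs limit 540 → met
2. condition 'performs high-complexity testing' holds; CLIA certificate absent → not met
3. condition 'performs genetic testing' holds; CLIA inspection 379 days ago vs limit 365 → not met
4. certified medical technologists 2 < 3 → not met
5. test menu present → met
6. condition 'handles select agents' holds; instrument calibration 195 days ago vs limit 365 → met
7. personnel competency assessment 82 days ago vs limit 90 → met
Not met: 2, 3, 4

2, 3, 4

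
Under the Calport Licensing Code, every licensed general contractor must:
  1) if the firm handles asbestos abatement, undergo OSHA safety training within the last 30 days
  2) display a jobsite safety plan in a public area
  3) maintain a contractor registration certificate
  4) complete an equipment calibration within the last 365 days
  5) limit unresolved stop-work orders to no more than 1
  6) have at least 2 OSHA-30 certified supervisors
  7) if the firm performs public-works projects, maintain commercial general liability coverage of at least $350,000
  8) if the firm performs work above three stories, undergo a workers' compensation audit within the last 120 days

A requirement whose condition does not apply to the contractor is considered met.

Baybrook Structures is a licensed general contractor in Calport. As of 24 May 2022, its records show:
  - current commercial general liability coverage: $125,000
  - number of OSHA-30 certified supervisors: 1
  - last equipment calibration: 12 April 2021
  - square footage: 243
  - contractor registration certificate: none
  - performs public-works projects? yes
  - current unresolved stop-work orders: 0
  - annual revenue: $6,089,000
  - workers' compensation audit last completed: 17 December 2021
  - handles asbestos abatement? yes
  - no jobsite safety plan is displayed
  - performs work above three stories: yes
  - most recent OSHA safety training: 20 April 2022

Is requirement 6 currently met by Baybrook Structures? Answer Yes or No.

6. OSHA-30 certified supervisors 1 < 2 → not met

No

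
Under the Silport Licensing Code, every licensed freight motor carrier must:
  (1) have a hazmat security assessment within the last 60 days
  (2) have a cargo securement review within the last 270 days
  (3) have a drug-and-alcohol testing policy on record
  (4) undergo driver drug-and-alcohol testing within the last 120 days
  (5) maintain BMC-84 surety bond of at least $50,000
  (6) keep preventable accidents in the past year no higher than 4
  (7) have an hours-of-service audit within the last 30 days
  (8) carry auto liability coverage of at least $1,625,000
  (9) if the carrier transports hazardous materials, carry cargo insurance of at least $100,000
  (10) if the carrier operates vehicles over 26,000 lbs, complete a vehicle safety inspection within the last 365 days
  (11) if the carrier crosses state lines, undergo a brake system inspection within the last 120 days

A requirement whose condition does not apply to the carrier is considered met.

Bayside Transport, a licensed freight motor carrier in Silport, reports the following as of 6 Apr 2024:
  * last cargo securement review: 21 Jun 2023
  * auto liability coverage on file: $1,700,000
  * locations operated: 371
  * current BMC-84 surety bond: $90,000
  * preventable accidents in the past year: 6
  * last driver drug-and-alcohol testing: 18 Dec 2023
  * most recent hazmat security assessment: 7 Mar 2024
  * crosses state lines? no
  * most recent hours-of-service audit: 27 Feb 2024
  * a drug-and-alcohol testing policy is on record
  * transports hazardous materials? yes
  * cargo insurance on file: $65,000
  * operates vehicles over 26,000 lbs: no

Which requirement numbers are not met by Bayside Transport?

2, 6, 7, 9

1. hazmat security assessment 30 days ago vs limit 60 → met
2. cargo securement review 290 days ago vs limit 270 → not met
3. drug-and-alcohol testing policy present → met
4. driver drug-and-alcohol testing 110 days ago vs limit 120 → met
5. BMC-84 surety bond $90,000 ≥ $50,000 → met
6. preventable accidents in the past year 6 > 4 → not met
7. hours-of-service audit 39 days ago vs limit 30 → not met
8. auto liability coverage $1,700,000 ≥ $1,625,000 → met
9. condition 'transports hazardous materials' holds; cargo insurance $65,000 < $100,000 → not met
10. condition 'operates vehicles over 26,000 lbs' does not hold → requirement n/a → met
11. condition 'crosses state lines' does not hold → requirement n/a → met
Not met: 2, 6, 7, 9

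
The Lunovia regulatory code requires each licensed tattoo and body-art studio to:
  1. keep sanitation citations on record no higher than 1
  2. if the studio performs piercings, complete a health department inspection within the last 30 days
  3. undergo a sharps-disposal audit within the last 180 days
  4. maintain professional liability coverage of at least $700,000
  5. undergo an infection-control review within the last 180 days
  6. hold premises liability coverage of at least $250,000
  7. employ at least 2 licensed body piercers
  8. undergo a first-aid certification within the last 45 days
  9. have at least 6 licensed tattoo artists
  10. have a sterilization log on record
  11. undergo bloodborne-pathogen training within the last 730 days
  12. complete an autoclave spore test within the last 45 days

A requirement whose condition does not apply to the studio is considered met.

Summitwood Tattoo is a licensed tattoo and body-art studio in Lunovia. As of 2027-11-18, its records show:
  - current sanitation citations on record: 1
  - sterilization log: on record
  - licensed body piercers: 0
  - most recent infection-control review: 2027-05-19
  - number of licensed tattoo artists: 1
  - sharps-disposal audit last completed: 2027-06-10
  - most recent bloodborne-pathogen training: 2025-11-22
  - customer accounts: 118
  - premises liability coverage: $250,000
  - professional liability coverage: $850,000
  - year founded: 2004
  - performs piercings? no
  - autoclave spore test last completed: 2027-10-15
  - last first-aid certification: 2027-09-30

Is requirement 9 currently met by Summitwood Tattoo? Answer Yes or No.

9. licensed tattoo artists 1 < 6 → not met

No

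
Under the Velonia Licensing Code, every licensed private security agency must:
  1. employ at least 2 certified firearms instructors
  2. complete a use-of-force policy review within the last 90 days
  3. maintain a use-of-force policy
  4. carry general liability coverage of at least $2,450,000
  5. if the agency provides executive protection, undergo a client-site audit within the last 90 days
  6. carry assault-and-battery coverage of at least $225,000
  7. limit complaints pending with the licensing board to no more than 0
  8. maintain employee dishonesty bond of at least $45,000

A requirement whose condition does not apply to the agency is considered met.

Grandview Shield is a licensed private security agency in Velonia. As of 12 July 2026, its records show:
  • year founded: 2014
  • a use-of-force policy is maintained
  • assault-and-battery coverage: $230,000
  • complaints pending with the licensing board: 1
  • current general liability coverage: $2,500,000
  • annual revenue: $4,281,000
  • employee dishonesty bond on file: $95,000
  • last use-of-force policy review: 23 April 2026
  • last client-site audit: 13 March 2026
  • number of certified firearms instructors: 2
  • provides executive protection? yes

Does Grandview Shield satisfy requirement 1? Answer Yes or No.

Yes

1. certified firearms instructors 2 ≥ 2 → met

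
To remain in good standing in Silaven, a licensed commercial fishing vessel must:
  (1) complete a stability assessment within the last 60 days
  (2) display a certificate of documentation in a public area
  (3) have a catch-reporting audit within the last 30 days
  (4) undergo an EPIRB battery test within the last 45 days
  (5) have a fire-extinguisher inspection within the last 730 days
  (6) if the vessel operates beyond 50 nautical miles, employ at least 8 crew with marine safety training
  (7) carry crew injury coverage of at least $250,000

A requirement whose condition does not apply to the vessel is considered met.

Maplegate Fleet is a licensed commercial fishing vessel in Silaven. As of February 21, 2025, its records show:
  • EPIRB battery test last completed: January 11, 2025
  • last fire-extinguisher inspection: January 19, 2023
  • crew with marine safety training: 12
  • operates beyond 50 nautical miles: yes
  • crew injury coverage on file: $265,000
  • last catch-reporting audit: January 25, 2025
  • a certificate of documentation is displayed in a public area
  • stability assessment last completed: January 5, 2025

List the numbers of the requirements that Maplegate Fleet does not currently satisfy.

1. stability assessment 47 days ago vs limit 60 → met
2. certificate of documentation present → met
3. catch-reporting audit 27 days ago vs limit 30 → met
4. EPIRB battery test 41 days ago vs limit 45 → met
5. fire-extinguisher inspection 764 days ago vs limit 730 → not met
6. condition 'operates beyond 50 nautical miles' holds; crew with marine safety training 12 ≥ 8 → met
7. crew injury coverage $265,000 ≥ $250,000 → met
Not met: 5

5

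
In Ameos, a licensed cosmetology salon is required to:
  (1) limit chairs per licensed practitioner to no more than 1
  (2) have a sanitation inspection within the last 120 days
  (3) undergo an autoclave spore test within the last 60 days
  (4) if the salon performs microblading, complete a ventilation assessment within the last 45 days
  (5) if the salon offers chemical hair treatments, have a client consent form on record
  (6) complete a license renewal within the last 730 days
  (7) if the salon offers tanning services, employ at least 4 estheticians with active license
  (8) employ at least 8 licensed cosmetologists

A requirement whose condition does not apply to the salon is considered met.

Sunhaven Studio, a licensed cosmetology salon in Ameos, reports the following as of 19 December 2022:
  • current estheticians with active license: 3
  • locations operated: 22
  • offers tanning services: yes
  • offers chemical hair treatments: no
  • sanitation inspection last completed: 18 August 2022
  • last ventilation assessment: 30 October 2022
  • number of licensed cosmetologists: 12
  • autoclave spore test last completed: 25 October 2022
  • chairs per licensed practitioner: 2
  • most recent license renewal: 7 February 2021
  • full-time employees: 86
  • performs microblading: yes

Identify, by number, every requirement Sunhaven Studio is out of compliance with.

1. chairs per licensed practitioner 2 > 1 → not met
2. sanitation inspection 123 days ago vs limit 120 → not met
3. autoclave spore test 55 days ago vs limit 60 → met
4. condition 'performs microblading' holds; ventilation assessment 50 days ago vs limit 45 → not met
5. condition 'offers chemical hair treatments' does not hold → requirement n/a → met
6. license renewal 680 days ago vs limit 730 → met
7. condition 'offers tanning services' holds; estheticians with active license 3 < 4 → not met
8. licensed cosmetologists 12 ≥ 8 → met
Not met: 1, 2, 4, 7

1, 2, 4, 7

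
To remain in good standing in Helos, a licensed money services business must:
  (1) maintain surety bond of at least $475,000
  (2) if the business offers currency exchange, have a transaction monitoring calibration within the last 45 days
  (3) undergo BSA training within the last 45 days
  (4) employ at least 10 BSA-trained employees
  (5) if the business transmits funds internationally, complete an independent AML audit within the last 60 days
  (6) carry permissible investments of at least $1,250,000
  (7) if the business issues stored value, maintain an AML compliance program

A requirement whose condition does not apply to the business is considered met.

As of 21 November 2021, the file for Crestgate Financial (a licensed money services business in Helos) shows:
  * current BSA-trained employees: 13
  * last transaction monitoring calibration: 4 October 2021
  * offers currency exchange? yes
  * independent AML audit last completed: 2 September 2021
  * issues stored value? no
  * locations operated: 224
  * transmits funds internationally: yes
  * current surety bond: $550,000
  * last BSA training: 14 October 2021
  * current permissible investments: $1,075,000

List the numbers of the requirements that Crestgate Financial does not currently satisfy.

2, 5, 6

1. surety bond $550,000 ≥ $475,000 → met
2. condition 'offers currency exchange' holds; transaction monitoring calibration 48 days ago vs limit 45 → not met
3. BSA training 38 days ago vs limit 45 → met
4. BSA-trained employees 13 ≥ 10 → met
5. condition 'transmits funds internationally' holds; independent AML audit 80 days ago vs limit 60 → not met
6. permissible investments $1,075,000 < $1,250,000 → not met
7. condition 'issues stored value' does not hold → requirement n/a → met
Not met: 2, 5, 6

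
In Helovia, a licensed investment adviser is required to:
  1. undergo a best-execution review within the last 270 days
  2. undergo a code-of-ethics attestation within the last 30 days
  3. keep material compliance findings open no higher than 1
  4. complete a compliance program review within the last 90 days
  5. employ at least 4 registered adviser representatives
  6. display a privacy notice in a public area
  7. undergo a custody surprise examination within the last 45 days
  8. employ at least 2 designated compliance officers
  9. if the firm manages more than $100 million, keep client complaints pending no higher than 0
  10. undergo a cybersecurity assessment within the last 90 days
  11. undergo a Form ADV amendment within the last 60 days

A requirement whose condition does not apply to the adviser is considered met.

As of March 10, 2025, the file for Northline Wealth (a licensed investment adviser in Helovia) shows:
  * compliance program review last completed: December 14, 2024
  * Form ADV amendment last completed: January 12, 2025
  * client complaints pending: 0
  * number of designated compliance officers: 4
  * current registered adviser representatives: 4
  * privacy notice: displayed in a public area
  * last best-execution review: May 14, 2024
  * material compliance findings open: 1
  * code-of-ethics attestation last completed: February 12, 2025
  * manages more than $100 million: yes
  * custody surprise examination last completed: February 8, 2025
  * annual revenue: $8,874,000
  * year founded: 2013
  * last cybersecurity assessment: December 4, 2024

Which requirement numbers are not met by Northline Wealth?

1, 10

1. best-execution review 300 days ago vs limit 270 → not met
2. code-of-ethics attestation 26 days ago vs limit 30 → met
3. material compliance findings open 1 ≤ 1 → met
4. compliance program review 86 days ago vs limit 90 → met
5. registered adviser representatives 4 ≥ 4 → met
6. privacy notice present → met
7. custody surprise examination 30 days ago vs limit 45 → met
8. designated compliance officers 4 ≥ 2 → met
9. condition 'manages more than $100 million' holds; client complaints pending 0 ≤ 0 → met
10. cybersecurity assessment 96 days ago vs limit 90 → not met
11. Form ADV amendment 57 days ago vs limit 60 → met
Not met: 1, 10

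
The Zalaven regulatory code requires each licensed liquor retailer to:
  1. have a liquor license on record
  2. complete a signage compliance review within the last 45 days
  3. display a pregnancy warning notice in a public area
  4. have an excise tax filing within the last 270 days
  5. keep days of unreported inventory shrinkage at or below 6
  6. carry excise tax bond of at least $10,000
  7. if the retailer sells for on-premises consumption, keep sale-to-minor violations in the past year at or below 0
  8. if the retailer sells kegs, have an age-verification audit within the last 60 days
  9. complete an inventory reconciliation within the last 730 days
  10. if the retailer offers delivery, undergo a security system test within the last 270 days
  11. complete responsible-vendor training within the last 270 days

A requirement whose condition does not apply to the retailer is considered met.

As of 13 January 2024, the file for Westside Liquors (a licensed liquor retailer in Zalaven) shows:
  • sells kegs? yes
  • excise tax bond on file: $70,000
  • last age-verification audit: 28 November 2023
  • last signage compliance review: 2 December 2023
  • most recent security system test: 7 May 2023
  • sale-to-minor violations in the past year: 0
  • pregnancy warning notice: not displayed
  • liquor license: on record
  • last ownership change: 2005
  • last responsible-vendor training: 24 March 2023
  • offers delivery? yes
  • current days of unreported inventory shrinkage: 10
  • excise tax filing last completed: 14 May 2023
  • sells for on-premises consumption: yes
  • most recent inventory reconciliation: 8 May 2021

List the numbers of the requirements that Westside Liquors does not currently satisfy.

3, 5, 9, 11

1. liquor license present → met
2. signage compliance review 42 days ago vs limit 45 → met
3. pregnancy warning notice absent → not met
4. excise tax filing 244 days ago vs limit 270 → met
5. days of unreported inventory shrinkage 10 > 6 → not met
6. excise tax bond $70,000 ≥ $10,000 → met
7. condition 'sells for on-premises consumption' holds; sale-to-minor violations in the past year 0 ≤ 0 → met
8. condition 'sells kegs' holds; age-verification audit 46 days ago vs limit 60 → met
9. inventory reconciliation 980 days ago vs limit 730 → not met
10. condition 'offers delivery' holds; security system test 251 days ago vs limit 270 → met
11. responsible-vendor training 295 days ago vs limit 270 → not met
Not met: 3, 5, 9, 11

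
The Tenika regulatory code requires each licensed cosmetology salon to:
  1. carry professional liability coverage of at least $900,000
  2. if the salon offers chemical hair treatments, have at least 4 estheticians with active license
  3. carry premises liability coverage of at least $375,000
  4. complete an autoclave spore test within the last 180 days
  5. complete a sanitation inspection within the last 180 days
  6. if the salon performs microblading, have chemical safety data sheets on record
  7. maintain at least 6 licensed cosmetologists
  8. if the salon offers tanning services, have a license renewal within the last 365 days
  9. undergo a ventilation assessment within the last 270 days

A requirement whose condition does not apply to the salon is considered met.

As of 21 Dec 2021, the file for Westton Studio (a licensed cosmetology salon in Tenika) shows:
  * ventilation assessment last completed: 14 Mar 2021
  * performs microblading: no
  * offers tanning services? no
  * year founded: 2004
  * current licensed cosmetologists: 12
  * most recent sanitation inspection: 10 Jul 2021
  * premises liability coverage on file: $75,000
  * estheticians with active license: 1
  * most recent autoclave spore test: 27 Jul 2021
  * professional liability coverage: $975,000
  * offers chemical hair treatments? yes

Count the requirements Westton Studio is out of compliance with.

1. professional liability coverage $975,000 ≥ $900,000 → met
2. condition 'offers chemical hair treatments' holds; estheticians with active license 1 < 4 → not met
3. premises liability coverage $75,000 < $375,000 → not met
4. autoclave spore test 147 days ago vs limit 180 → met
5. sanitation inspection 164 days ago vs limit 180 → met
6. condition 'performs microblading' does not hold → requirement n/a → met
7. licensed cosmetologists 12 ≥ 6 → met
8. condition 'offers tanning services' does not hold → requirement n/a → met
9. ventilation assessment 282 days ago vs limit 270 → not met
Not met: 3 of 9

3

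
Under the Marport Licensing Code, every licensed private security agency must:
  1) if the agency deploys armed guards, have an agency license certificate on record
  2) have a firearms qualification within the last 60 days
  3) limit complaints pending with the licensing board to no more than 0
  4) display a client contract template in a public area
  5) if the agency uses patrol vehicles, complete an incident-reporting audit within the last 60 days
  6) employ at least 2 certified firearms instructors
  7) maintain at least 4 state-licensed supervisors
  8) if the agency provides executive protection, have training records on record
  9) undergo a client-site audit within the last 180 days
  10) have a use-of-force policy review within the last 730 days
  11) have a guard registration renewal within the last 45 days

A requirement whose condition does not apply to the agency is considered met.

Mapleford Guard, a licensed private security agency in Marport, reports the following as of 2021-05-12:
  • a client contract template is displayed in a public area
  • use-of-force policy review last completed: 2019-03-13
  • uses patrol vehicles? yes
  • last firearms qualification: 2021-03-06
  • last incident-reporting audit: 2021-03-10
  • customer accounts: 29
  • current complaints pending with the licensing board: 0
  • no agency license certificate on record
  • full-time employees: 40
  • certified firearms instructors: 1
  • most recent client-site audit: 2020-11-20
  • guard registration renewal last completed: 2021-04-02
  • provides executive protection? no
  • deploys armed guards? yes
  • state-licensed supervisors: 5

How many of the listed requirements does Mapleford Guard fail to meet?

5

1. condition 'deploys armed guards' holds; agency license certificate absent → not met
2. firearms qualification 67 days ago vs limit 60 → not met
3. complaints pending with the licensing board 0 ≤ 0 → met
4. client contract template present → met
5. condition 'uses patrol vehicles' holds; incident-reporting audit 63 days ago vs limit 60 → not met
6. certified firearms instructors 1 < 2 → not met
7. state-licensed supervisors 5 ≥ 4 → met
8. condition 'provides executive protection' does not hold → requirement n/a → met
9. client-site audit 173 days ago vs limit 180 → met
10. use-of-force policy review 791 days ago vs limit 730 → not met
11. guard registration renewal 40 days ago vs limit 45 → met
Not met: 5 of 11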